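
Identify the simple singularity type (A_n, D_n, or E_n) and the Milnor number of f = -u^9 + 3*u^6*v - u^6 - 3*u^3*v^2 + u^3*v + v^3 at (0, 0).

Type E_7, Milnor number mu = 7.

The Hessian of f at 0 is [[0, 0], [0, 0]] with rank 0, so corank 2. A Groebner basis of the Jacobian ideal J(f) in C{u,v} is {u^3 + 3*v^2, u^2*v, v^3}; counting standard monomials gives mu = 7. Corank 2; j^3 = v^3 is a perfect cube, so E-series; the 4-jet and mu = 7 give E_7.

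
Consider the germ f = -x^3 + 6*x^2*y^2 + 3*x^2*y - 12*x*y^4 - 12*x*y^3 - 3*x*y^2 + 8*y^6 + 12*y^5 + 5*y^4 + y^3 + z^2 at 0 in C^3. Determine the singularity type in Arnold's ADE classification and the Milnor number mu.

Type E_{6}, Milnor number mu = 6.

The Hessian of f at 0 is [[0, 0, 0], [0, 0, 0], [0, 0, 2]] with rank 1, so corank 2. A Groebner basis of the Jacobian ideal J(f) in C{x,y,z} is {x^3 - 3*x^2/4 + 3*x*y/2 - 3*y^2/4, x^2*y - x^2/2 + x*y - y^2/2, -x^2/4 + x*y^2 + x*y/2 - y^2/4, y^3, z}; counting standard monomials gives mu = 6. Corank 2; j^3 = -(x - y)^3 is a perfect cube, so E-series; the 4-jet and mu = 6 give E_6.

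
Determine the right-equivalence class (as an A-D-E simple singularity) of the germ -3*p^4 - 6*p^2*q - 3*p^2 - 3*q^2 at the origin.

A_1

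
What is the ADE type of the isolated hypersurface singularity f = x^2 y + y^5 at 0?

D_6

The Hessian of f at 0 is [[0, 0], [0, 0]] with rank 0, so corank 2. A Groebner basis of the Jacobian ideal J(f) in C{x,y} is {x^2/5 + y^4, x^3, x*y}; counting standard monomials gives mu = 6. Corank 2; j^3 = x^2*y has shape L^2 M (L != M), so D-series; mu = 6 gives D_6.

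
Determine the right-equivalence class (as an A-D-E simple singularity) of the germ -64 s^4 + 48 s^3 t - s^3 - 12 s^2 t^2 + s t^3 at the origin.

The Hessian of f at 0 is [[0, 0], [0, 0]] with rank 0, so corank 2. A Groebner basis of the Jacobian ideal J(f) in C{s,t} is {3*s^2/16 + t^4 - t^3/16, s^3, s^2*t + s^2/16 - t^3/48, s^2/2 + s*t^2 - t^3/6}; counting standard monomials gives mu = 7. Corank 2; j^3 = -s^3 is a perfect cube, so E-series; the 4-jet and mu = 7 give E_7.

E_7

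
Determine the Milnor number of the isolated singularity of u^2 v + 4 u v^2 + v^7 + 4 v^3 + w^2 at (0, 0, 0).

The Hessian of f at 0 is [[0, 0, 0], [0, 0, 0], [0, 0, 2]] with rank 1, so corank 2. A Groebner basis of the Jacobian ideal J(f) in C{u,v,w} is {u^2/7 + v^6 - 4*v^2/7, u^3 + 8*v^3, u*v + 2*v^2, w}; counting standard monomials gives mu = 8. Corank 2; j^3 = v*(u + 2*v)^2 has shape L^2 M (L != M), so D-series; mu = 8 gives D_8.

8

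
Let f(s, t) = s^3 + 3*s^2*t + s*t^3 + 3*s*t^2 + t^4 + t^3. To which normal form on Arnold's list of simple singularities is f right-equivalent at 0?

E7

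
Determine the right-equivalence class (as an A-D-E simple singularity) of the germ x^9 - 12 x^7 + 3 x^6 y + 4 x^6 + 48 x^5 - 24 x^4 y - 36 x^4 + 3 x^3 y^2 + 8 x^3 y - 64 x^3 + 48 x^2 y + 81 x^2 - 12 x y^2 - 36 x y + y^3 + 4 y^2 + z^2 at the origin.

The Hessian of f at 0 has rank 2. Corank 1: A-series; mu = 2 gives A_2.

A2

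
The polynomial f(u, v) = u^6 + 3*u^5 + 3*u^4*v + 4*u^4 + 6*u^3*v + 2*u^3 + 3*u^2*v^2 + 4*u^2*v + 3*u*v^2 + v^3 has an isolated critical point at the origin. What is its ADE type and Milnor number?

Type D4, Milnor number mu = 4.

The Hessian of f at 0 has rank 0. Corank 2; j^3 = (u + v)*(2*u^2 + 2*u*v + v^2) splits into three distinct lines over C (the quadratic factor has nonzero discriminant), so D_4.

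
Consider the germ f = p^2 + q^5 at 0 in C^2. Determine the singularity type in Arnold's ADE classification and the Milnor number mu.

The Hessian of f at 0 has rank 1. Corank 1: A-series; mu = 4 gives A_4.

Type A_{4}, Milnor number mu = 4.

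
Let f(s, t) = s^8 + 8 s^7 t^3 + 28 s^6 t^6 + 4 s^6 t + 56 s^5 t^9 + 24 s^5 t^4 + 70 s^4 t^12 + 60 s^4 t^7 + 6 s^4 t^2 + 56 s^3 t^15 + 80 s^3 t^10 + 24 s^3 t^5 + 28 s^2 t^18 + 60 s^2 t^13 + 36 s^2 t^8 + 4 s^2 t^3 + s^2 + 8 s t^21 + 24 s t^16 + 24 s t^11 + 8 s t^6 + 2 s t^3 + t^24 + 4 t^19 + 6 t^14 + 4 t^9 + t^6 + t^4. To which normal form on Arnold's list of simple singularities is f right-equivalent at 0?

A3

The Hessian of f at 0 has rank 1. Corank 1: A-series; mu = 3 gives A_3.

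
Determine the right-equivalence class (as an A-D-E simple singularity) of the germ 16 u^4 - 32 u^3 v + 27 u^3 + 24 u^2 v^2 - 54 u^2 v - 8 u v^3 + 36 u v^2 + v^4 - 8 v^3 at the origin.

The Hessian of f at 0 has rank 0. Corank 2; j^3 = (3*u - 2*v)^3 is a perfect cube, so E-series; the 4-jet and mu = 6 give E_6.

E_{6}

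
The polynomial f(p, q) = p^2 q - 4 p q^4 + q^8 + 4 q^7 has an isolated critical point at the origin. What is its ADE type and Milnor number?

Type D_9, Milnor number mu = 9.

The Hessian of f at 0 is [[0, 0], [0, 0]] with rank 0, so corank 2. A Groebner basis of the Jacobian ideal J(f) in C{p,q} is {p^2*q^2, -p^2*q - p^2/2 + p*q^3, -p*q/2 + q^4, p^3}; counting standard monomials gives mu = 9. Corank 2; j^3 = p^2*q has shape L^2 M (L != M), so D-series; mu = 9 gives D_9.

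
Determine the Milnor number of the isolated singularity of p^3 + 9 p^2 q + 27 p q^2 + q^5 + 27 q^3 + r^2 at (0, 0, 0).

8

The Hessian of f at 0 has rank 1. Corank 2; j^3 = (p + 3*q)^3 is a perfect cube, so E-series; the 5-jet and mu = 8 give E_8.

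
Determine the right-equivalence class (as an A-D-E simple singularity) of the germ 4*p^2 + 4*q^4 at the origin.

The Hessian of f at 0 has rank 1. Corank 1: A-series; mu = 3 gives A_3.

A_{3}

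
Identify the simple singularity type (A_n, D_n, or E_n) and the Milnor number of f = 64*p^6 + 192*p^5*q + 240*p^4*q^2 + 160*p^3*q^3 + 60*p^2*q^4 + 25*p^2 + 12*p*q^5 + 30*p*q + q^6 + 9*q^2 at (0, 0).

The Hessian of f at 0 has rank 1. Corank 1: A-series; mu = 5 gives A_5.

Type A5, Milnor number mu = 5.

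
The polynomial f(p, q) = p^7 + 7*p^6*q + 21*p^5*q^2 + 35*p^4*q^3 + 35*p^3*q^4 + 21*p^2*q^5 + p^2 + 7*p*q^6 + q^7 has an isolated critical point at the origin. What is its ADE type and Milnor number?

Type A_{6}, Milnor number mu = 6.

The Hessian of f at 0 has rank 1. Corank 1: A-series; mu = 6 gives A_6.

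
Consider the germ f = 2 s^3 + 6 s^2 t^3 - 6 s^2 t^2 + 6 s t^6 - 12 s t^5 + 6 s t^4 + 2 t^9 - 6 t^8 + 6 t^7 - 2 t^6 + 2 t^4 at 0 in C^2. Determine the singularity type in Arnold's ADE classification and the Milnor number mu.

The Hessian of f at 0 has rank 0. Corank 2; j^3 = 2*s^3 is a perfect cube, so E-series; the 4-jet and mu = 6 give E_6.

Type E_6, Milnor number mu = 6.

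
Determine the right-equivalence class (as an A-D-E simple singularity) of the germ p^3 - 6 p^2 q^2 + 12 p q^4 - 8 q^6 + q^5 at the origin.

E_{8}

The Hessian of f at 0 is [[0, 0], [0, 0]] with rank 0, so corank 2. A Groebner basis of the Jacobian ideal J(f) in C{p,q} is {q^4, p^3, -p^2/4 + p*q^2}; counting standard monomials gives mu = 8. Corank 2; j^3 = p^3 is a perfect cube, so E-series; the 5-jet and mu = 8 give E_8.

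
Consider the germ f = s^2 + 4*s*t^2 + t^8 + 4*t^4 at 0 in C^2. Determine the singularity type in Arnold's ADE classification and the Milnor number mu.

Type A_{7}, Milnor number mu = 7.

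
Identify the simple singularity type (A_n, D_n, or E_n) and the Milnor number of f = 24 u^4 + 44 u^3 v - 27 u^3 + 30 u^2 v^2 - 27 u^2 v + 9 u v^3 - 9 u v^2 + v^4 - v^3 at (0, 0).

Type E_{7}, Milnor number mu = 7.

The Hessian of f at 0 has rank 0. Corank 2; j^3 = -(3*u + v)^3 is a perfect cube, so E-series; the 4-jet and mu = 7 give E_7.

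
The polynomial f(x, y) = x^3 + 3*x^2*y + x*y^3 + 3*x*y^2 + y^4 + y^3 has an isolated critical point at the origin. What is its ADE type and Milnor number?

Type E_{7}, Milnor number mu = 7.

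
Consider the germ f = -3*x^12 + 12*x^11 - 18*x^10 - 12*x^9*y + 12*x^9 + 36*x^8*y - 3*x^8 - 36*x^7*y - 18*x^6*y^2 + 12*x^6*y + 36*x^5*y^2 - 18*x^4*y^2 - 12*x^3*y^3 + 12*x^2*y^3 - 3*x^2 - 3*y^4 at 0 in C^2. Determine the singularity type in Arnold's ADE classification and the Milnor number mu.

Type A_3, Milnor number mu = 3.

The Hessian of f at 0 has rank 1. Corank 1: A-series; mu = 3 gives A_3.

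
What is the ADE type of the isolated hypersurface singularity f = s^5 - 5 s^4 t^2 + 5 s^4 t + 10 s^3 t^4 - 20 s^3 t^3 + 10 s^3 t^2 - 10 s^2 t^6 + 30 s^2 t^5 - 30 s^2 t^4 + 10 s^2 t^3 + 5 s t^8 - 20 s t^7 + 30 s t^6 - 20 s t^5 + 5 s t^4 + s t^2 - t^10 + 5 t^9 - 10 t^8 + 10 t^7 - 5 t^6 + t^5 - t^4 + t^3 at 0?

D_6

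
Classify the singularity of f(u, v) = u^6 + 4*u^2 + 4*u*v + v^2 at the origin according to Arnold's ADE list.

The Hessian of f at 0 has rank 1. Corank 1: A-series; mu = 5 gives A_5.

A5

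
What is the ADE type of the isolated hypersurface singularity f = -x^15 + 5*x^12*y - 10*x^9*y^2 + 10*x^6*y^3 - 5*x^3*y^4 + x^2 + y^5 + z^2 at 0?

A_4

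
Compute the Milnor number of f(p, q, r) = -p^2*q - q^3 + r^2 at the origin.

The Hessian of f at 0 has rank 1. Corank 2; j^3 = -q*(p^2 + q^2) splits into three distinct lines over C (the quadratic factor has nonzero discriminant), so D_4.

4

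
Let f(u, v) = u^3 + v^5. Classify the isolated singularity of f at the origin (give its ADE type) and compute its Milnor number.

Type E_8, Milnor number mu = 8.

The Hessian of f at 0 is [[0, 0], [0, 0]] with rank 0, so corank 2. A Groebner basis of the Jacobian ideal J(f) in C{u,v} is {v^4, u^2}; counting standard monomials gives mu = 8. Corank 2; j^3 = u^3 is a perfect cube, so E-series; the 5-jet and mu = 8 give E_8.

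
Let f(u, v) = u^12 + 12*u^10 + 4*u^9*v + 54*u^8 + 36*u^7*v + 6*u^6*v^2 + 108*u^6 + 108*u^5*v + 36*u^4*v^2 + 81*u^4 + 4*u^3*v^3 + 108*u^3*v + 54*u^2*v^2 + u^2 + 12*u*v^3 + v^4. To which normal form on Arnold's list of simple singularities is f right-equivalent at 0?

A_3

The Hessian of f at 0 has rank 1. Corank 1: A-series; mu = 3 gives A_3.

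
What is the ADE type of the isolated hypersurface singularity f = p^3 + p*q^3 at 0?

E_7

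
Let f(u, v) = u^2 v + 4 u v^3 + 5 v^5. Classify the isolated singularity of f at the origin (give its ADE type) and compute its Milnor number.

The Hessian of f at 0 has rank 0. Corank 2; j^3 = u^2*v has shape L^2 M (L != M), so D-series; mu = 6 gives D_6.

Type D6, Milnor number mu = 6.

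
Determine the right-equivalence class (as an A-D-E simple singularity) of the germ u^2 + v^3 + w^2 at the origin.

The Hessian of f at 0 has rank 2. Corank 1: A-series; mu = 2 gives A_2.

A_{2}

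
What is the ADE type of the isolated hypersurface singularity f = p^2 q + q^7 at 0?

D_8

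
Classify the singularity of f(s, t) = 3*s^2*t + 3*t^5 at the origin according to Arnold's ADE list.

D_6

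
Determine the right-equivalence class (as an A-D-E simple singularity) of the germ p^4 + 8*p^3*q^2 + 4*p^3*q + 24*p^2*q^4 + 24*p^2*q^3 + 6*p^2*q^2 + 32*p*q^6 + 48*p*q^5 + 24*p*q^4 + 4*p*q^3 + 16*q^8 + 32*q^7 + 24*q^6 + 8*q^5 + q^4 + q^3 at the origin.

E_{6}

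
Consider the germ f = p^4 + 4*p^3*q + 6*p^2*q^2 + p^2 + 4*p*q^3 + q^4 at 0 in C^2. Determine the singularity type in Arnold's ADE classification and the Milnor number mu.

Type A_3, Milnor number mu = 3.

The Hessian of f at 0 is [[2, 0], [0, 0]] with rank 1, so corank 1. A Groebner basis of the Jacobian ideal J(f) in C{p,q} is {q^3, p}; counting standard monomials gives mu = 3. Corank 1: A-series; mu = 3 gives A_3.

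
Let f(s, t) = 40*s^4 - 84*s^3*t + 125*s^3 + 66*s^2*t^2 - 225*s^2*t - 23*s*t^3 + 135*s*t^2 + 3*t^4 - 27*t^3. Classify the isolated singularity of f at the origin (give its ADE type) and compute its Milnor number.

Type E_7, Milnor number mu = 7.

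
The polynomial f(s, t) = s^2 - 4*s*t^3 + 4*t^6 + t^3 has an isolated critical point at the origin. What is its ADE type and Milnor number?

Type A2, Milnor number mu = 2.

The Hessian of f at 0 has rank 1. Corank 1: A-series; mu = 2 gives A_2.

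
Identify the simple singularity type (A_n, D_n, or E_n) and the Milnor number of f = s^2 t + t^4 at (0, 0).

Type D5, Milnor number mu = 5.

The Hessian of f at 0 has rank 0. Corank 2; j^3 = s^2*t has shape L^2 M (L != M), so D-series; mu = 5 gives D_5.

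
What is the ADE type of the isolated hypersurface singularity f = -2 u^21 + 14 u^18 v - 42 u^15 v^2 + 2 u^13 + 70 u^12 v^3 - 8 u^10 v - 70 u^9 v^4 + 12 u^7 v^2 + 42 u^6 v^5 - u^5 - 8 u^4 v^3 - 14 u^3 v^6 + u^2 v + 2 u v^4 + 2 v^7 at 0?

D_8

The Hessian of f at 0 is [[0, 0], [0, 0]] with rank 0, so corank 2. A Groebner basis of the Jacobian ideal J(f) in C{u,v} is {-u^2/6 + u*v^3, u*v + v^4, u^3, u^2*v}; counting standard monomials gives mu = 8. Corank 2; j^3 = u^2*v has shape L^2 M (L != M), so D-series; mu = 8 gives D_8.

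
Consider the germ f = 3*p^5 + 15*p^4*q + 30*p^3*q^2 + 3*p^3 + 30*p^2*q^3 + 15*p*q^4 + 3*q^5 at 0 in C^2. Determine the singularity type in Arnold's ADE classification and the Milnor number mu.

Type E_8, Milnor number mu = 8.

The Hessian of f at 0 has rank 0. Corank 2; j^3 = 3*p^3 is a perfect cube, so E-series; the 5-jet and mu = 8 give E_8.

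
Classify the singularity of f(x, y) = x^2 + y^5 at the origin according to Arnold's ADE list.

The Hessian of f at 0 is [[2, 0], [0, 0]] with rank 1, so corank 1. A Groebner basis of the Jacobian ideal J(f) in C{x,y} is {y^4, x}; counting standard monomials gives mu = 4. Corank 1: A-series; mu = 4 gives A_4.

A_{4}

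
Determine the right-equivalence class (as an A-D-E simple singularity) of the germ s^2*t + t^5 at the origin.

D6

The Hessian of f at 0 has rank 0. Corank 2; j^3 = s^2*t has shape L^2 M (L != M), so D-series; mu = 6 gives D_6.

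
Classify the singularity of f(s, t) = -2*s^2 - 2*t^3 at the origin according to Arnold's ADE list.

A_2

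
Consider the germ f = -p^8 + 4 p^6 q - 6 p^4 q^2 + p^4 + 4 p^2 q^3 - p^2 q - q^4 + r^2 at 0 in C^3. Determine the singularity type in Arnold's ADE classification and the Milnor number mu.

The Hessian of f at 0 has rank 1. Corank 2; j^3 = -p^2*q has shape L^2 M (L != M), so D-series; mu = 5 gives D_5.

Type D5, Milnor number mu = 5.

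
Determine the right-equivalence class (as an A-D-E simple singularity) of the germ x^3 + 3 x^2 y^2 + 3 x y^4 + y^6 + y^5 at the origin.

The Hessian of f at 0 has rank 0. Corank 2; j^3 = x^3 is a perfect cube, so E-series; the 5-jet and mu = 8 give E_8.

E_8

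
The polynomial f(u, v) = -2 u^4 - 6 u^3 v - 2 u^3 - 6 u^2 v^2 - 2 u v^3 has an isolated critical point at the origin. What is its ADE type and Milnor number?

Type E7, Milnor number mu = 7.

The Hessian of f at 0 is [[0, 0], [0, 0]] with rank 0, so corank 2. A Groebner basis of the Jacobian ideal J(f) in C{u,v} is {3*u^2 + v^4 + v^3, u^3, u^2*v - u^2 - v^3/3, 2*u^2 + u*v^2 + 2*v^3/3}; counting standard monomials gives mu = 7. Corank 2; j^3 = -2*u^3 is a perfect cube, so E-series; the 4-jet and mu = 7 give E_7.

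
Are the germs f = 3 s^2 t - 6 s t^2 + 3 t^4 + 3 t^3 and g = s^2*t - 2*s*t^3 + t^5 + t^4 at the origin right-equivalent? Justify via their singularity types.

Yes.

The Hessian of f at 0 has rank 0. Corank 2; j^3 = 3*t*(s - t)^2 has shape L^2 M (L != M), so D-series; mu = 5 gives D_5. The Hessian of g at 0 has rank 0. Corank 2; j^3 = s^2*t has shape L^2 M (L != M), so D-series; mu = 5 gives D_5. Both have type D_5, hence right-equivalent.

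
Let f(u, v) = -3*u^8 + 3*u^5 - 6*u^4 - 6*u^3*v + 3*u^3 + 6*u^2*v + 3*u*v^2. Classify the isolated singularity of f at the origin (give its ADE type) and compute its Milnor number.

The Hessian of f at 0 is [[0, 0], [0, 0]] with rank 0, so corank 2. A Groebner basis of the Jacobian ideal J(f) in C{u,v} is {u^2*v^2 - u*v^2 - v^3, 33*u^2*v/8 + u^2 + u*v^3 + 6*u*v^2 + 7*u*v/8 + 3*v^3 - v^2/8, -23*u^2*v/2 - 3*u^2 - 14*u*v^2 - 5*u*v/2 + v^4 - 6*v^3 + v^2/2, u^3 - u^2 - u*v}; counting standard monomials gives mu = 9. Corank 2; j^3 = 3*u*(u + v)^2 has shape L^2 M (L != M), so D-series; mu = 9 gives D_9.

Type D9, Milnor number mu = 9.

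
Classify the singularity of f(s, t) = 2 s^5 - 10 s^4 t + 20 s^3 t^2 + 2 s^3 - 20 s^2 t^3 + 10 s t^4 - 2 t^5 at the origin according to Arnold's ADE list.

E_{8}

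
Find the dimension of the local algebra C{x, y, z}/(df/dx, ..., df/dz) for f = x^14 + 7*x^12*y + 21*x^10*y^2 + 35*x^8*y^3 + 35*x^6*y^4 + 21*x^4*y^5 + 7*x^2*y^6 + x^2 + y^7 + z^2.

The Hessian of f at 0 is [[2, 0, 0], [0, 0, 0], [0, 0, 2]] with rank 2, so corank 1. A Groebner basis of the Jacobian ideal J(f) in C{x,y,z} is {y^6, x, z}; counting standard monomials gives mu = 6. Corank 1: A-series; mu = 6 gives A_6.

6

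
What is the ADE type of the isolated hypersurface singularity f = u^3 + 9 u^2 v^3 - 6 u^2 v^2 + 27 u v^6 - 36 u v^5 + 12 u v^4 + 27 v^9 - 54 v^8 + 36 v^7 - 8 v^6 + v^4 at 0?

E_{6}

The Hessian of f at 0 is [[0, 0], [0, 0]] with rank 0, so corank 2. A Groebner basis of the Jacobian ideal J(f) in C{u,v} is {u^3, u^2*v, -u^2/4 + u*v^2, v^3}; counting standard monomials gives mu = 6. Corank 2; j^3 = u^3 is a perfect cube, so E-series; the 4-jet and mu = 6 give E_6.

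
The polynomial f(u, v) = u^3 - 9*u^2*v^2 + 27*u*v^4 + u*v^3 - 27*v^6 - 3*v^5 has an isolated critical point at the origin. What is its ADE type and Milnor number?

The Hessian of f at 0 has rank 0. Corank 2; j^3 = u^3 is a perfect cube, so E-series; the 4-jet and mu = 7 give E_7.

Type E7, Milnor number mu = 7.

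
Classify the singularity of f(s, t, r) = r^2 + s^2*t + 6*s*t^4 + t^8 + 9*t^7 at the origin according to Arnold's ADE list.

D9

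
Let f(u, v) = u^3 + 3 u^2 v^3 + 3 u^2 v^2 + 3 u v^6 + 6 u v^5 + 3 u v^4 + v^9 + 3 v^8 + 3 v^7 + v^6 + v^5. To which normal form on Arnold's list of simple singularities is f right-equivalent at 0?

E_{8}

The Hessian of f at 0 is [[0, 0], [0, 0]] with rank 0, so corank 2. A Groebner basis of the Jacobian ideal J(f) in C{u,v} is {u^2/2 + u*v^3 + u*v^2, v^4, u^3, u^2*v - u^2 - 2*u*v^2}; counting standard monomials gives mu = 8. Corank 2; j^3 = u^3 is a perfect cube, so E-series; the 5-jet and mu = 8 give E_8.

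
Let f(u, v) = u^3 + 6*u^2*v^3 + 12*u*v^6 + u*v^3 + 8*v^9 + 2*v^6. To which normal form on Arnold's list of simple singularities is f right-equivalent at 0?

E_7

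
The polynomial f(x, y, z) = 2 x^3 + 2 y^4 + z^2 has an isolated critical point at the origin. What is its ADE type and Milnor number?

Type E_6, Milnor number mu = 6.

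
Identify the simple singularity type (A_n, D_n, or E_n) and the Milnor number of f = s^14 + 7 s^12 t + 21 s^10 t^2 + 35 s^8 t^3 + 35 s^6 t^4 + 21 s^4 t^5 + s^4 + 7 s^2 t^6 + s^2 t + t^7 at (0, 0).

The Hessian of f at 0 is [[0, 0], [0, 0]] with rank 0, so corank 2. A Groebner basis of the Jacobian ideal J(f) in C{s,t} is {s^2/7 + t^6, s^3, s*t}; counting standard monomials gives mu = 8. Corank 2; j^3 = s^2*t has shape L^2 M (L != M), so D-series; mu = 8 gives D_8.

Type D_8, Milnor number mu = 8.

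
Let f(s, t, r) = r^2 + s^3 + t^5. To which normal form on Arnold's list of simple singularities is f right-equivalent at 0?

The Hessian of f at 0 is [[0, 0, 0], [0, 0, 0], [0, 0, 2]] with rank 1, so corank 2. A Groebner basis of the Jacobian ideal J(f) in C{s,t,r} is {t^4, s^2, r}; counting standard monomials gives mu = 8. Corank 2; j^3 = s^3 is a perfect cube, so E-series; the 5-jet and mu = 8 give E_8.

E_8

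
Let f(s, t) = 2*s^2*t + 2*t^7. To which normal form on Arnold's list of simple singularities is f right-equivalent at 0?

D_{8}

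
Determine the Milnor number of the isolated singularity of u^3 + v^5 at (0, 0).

The Hessian of f at 0 is [[0, 0], [0, 0]] with rank 0, so corank 2. A Groebner basis of the Jacobian ideal J(f) in C{u,v} is {v^4, u^2}; counting standard monomials gives mu = 8. Corank 2; j^3 = u^3 is a perfect cube, so E-series; the 5-jet and mu = 8 give E_8.

8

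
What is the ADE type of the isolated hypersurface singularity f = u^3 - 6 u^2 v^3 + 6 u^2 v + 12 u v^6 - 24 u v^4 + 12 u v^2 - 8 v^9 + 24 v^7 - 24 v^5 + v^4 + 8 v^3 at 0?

The Hessian of f at 0 is [[0, 0], [0, 0]] with rank 0, so corank 2. A Groebner basis of the Jacobian ideal J(f) in C{u,v} is {v^3, u^2 + 4*u*v + 4*v^2}; counting standard monomials gives mu = 6. Corank 2; j^3 = (u + 2*v)^3 is a perfect cube, so E-series; the 4-jet and mu = 6 give E_6.

E_{6}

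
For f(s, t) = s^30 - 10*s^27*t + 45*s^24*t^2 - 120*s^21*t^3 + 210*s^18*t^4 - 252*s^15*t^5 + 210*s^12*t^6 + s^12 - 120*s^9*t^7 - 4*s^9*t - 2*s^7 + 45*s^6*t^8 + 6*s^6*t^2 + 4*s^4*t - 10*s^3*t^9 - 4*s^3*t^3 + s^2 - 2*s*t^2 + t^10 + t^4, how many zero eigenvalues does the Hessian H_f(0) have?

1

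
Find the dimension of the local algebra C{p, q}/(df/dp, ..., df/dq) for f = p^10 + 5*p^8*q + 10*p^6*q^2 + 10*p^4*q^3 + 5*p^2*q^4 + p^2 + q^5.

4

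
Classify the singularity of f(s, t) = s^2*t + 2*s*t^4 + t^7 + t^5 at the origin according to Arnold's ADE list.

D_6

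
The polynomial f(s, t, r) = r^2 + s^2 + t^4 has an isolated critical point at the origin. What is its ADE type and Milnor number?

The Hessian of f at 0 has rank 2. Corank 1: A-series; mu = 3 gives A_3.

Type A_{3}, Milnor number mu = 3.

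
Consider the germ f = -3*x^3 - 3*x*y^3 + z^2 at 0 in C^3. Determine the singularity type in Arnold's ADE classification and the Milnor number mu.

Type E7, Milnor number mu = 7.

The Hessian of f at 0 has rank 1. Corank 2; j^3 = -3*x^3 is a perfect cube, so E-series; the 4-jet and mu = 7 give E_7.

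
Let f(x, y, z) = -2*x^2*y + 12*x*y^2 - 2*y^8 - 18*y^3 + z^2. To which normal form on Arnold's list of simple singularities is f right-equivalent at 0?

D_9

The Hessian of f at 0 has rank 1. Corank 2; j^3 = -2*y*(x - 3*y)^2 has shape L^2 M (L != M), so D-series; mu = 9 gives D_9.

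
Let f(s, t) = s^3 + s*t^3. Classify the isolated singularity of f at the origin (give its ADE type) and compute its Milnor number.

Type E7, Milnor number mu = 7.

The Hessian of f at 0 has rank 0. Corank 2; j^3 = s^3 is a perfect cube, so E-series; the 4-jet and mu = 7 give E_7.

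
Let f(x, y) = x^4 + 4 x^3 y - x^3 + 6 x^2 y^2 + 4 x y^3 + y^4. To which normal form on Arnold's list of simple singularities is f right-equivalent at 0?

E_{6}

The Hessian of f at 0 is [[0, 0], [0, 0]] with rank 0, so corank 2. A Groebner basis of the Jacobian ideal J(f) in C{x,y} is {y^4, x*y^2 + y^3/3, x^2}; counting standard monomials gives mu = 6. Corank 2; j^3 = -x^3 is a perfect cube, so E-series; the 4-jet and mu = 6 give E_6.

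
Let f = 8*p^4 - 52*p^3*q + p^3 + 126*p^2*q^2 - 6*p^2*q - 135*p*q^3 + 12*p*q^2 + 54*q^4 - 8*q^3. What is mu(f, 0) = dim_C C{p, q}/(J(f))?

7

The Hessian of f at 0 has rank 0. Corank 2; j^3 = (p - 2*q)^3 is a perfect cube, so E-series; the 4-jet and mu = 7 give E_7.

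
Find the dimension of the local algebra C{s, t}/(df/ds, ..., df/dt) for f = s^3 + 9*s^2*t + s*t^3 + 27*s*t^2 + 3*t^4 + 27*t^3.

7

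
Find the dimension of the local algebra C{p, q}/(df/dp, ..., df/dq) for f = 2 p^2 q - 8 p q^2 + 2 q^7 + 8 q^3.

The Hessian of f at 0 has rank 0. Corank 2; j^3 = 2*q*(p - 2*q)^2 has shape L^2 M (L != M), so D-series; mu = 8 gives D_8.

8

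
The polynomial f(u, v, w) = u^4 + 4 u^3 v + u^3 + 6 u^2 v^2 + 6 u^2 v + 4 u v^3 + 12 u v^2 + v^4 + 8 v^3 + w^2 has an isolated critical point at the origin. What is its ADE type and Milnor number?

The Hessian of f at 0 has rank 1. Corank 2; j^3 = (u + 2*v)^3 is a perfect cube, so E-series; the 4-jet and mu = 6 give E_6.

Type E_{6}, Milnor number mu = 6.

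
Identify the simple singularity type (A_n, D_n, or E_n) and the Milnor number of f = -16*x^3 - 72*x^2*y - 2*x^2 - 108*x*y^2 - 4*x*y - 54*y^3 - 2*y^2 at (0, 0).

Type A_2, Milnor number mu = 2.

The Hessian of f at 0 has rank 1. Corank 1: A-series; mu = 2 gives A_2.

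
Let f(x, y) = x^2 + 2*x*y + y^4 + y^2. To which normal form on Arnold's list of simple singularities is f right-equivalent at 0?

A_{3}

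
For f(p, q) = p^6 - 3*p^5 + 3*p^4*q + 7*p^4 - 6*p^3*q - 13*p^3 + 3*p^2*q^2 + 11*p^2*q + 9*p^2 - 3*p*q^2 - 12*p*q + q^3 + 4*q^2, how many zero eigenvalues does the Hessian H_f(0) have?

1

Hessian at 0 has rank 1.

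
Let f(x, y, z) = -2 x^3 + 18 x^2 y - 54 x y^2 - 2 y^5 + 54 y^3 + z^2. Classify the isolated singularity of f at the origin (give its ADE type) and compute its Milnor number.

Type E8, Milnor number mu = 8.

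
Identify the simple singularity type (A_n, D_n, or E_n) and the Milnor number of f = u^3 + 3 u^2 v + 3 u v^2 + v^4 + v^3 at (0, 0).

The Hessian of f at 0 is [[0, 0], [0, 0]] with rank 0, so corank 2. A Groebner basis of the Jacobian ideal J(f) in C{u,v} is {v^3, u^2 + 2*u*v + v^2}; counting standard monomials gives mu = 6. Corank 2; j^3 = (u + v)^3 is a perfect cube, so E-series; the 4-jet and mu = 6 give E_6.

Type E6, Milnor number mu = 6.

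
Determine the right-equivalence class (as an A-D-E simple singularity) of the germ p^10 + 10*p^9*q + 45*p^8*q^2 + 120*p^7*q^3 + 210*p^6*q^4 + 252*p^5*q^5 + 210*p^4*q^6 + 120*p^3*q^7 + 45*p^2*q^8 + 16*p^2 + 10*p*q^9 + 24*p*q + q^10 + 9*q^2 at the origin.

A9

The Hessian of f at 0 is [[32, 24], [24, 18]] with rank 1, so corank 1. A Groebner basis of the Jacobian ideal J(f) in C{p,q} is {q^9, p + 3*q/4}; counting standard monomials gives mu = 9. Corank 1: A-series; mu = 9 gives A_9.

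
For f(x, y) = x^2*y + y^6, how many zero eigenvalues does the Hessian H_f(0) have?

2

The Hessian at 0 is [[0, 0], [0, 0]] of rank 0; hence corank 2.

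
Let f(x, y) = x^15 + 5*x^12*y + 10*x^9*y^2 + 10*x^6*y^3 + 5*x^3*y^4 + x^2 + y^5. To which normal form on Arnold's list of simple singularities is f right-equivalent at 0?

A4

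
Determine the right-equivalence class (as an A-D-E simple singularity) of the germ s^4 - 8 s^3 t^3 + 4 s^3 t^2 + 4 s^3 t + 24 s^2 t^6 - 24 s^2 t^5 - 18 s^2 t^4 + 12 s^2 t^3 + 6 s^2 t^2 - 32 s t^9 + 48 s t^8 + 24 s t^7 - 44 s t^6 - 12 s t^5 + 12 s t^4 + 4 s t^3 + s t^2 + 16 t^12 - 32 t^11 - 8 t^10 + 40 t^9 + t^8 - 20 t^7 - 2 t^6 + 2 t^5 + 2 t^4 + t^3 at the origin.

D_{5}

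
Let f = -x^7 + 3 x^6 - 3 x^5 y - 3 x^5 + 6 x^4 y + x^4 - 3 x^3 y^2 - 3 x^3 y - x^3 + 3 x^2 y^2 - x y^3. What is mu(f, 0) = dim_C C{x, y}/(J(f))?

The Hessian of f at 0 is [[0, 0], [0, 0]] with rank 0, so corank 2. A Groebner basis of the Jacobian ideal J(f) in C{x,y} is {3*x^2 + y^4 + y^3, x^3, x^2*y - x^2 - y^3/3, -2*x^2 + x*y^2 - 2*y^3/3}; counting standard monomials gives mu = 7. Corank 2; j^3 = -x^3 is a perfect cube, so E-series; the 4-jet and mu = 7 give E_7.

7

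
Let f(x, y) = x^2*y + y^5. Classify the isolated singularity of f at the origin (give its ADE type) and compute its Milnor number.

The Hessian of f at 0 is [[0, 0], [0, 0]] with rank 0, so corank 2. A Groebner basis of the Jacobian ideal J(f) in C{x,y} is {x^2/5 + y^4, x^3, x*y}; counting standard monomials gives mu = 6. Corank 2; j^3 = x^2*y has shape L^2 M (L != M), so D-series; mu = 6 gives D_6.

Type D_6, Milnor number mu = 6.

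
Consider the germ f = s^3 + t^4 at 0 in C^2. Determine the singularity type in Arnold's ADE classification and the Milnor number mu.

Type E_6, Milnor number mu = 6.

The Hessian of f at 0 is [[0, 0], [0, 0]] with rank 0, so corank 2. A Groebner basis of the Jacobian ideal J(f) in C{s,t} is {t^3, s^2}; counting standard monomials gives mu = 6. Corank 2; j^3 = s^3 is a perfect cube, so E-series; the 4-jet and mu = 6 give E_6.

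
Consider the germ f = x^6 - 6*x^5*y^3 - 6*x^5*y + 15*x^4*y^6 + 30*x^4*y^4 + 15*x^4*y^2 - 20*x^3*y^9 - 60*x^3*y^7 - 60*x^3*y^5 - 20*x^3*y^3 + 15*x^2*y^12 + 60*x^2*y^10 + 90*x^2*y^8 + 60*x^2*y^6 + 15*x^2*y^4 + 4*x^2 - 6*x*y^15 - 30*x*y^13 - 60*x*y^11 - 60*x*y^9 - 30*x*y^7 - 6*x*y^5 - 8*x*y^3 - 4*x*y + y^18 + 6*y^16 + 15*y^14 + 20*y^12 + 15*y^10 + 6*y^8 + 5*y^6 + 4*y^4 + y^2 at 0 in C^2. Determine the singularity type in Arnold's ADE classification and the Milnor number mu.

The Hessian of f at 0 has rank 1. Corank 1: A-series; mu = 5 gives A_5.

Type A_{5}, Milnor number mu = 5.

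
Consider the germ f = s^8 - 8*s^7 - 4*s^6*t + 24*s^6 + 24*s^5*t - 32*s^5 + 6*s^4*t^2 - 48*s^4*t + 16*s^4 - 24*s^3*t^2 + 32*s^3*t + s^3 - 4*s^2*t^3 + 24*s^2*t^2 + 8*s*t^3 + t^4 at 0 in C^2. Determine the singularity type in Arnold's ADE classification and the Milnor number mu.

Type E_6, Milnor number mu = 6.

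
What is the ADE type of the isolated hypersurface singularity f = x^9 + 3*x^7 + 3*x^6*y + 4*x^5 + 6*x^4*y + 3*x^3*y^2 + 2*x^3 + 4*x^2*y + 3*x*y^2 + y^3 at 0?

D_4

The Hessian of f at 0 has rank 0. Corank 2; j^3 = (x + y)*(2*x^2 + 2*x*y + y^2) splits into three distinct lines over C (the quadratic factor has nonzero discriminant), so D_4.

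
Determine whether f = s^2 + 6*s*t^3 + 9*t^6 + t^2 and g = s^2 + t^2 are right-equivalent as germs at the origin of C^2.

Yes.

The Hessian of f at 0 has rank 2. Corank 0: nondegenerate Morse point, so A_1. The Hessian of g at 0 has rank 2. Corank 0: nondegenerate Morse point, so A_1. Both have type A_1, hence right-equivalent.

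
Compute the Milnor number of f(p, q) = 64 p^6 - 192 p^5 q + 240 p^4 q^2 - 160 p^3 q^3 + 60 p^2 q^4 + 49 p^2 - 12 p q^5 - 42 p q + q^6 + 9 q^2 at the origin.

5

The Hessian of f at 0 has rank 1. Corank 1: A-series; mu = 5 gives A_5.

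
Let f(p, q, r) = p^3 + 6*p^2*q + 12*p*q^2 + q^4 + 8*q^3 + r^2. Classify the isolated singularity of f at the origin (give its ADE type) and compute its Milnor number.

Type E_{6}, Milnor number mu = 6.

The Hessian of f at 0 is [[0, 0, 0], [0, 0, 0], [0, 0, 2]] with rank 1, so corank 2. A Groebner basis of the Jacobian ideal J(f) in C{p,q,r} is {q^3, p^2 + 4*p*q + 4*q^2, r}; counting standard monomials gives mu = 6. Corank 2; j^3 = (p + 2*q)^3 is a perfect cube, so E-series; the 4-jet and mu = 6 give E_6.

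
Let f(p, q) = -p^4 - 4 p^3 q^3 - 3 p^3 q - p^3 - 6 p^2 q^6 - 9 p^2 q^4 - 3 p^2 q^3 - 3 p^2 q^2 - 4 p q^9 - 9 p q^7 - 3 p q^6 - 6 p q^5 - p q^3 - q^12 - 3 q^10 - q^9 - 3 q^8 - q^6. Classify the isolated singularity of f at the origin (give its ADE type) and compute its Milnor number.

Type E7, Milnor number mu = 7.

The Hessian of f at 0 is [[0, 0], [0, 0]] with rank 0, so corank 2. A Groebner basis of the Jacobian ideal J(f) in C{p,q} is {3*p^2 + q^4 + q^3, p^3, p^2*q - p^2 - q^3/3, 2*p^2 + p*q^2 + 2*q^3/3}; counting standard monomials gives mu = 7. Corank 2; j^3 = -p^3 is a perfect cube, so E-series; the 4-jet and mu = 7 give E_7.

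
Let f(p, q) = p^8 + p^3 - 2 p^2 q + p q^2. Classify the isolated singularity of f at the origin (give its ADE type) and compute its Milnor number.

The Hessian of f at 0 is [[0, 0], [0, 0]] with rank 0, so corank 2. A Groebner basis of the Jacobian ideal J(f) in C{p,q} is {-p*q/8 + q^7 + q^2/8, p*q^2 - q^3, p^2 - p*q}; counting standard monomials gives mu = 9. Corank 2; j^3 = p*(p - q)^2 has shape L^2 M (L != M), so D-series; mu = 9 gives D_9.

Type D9, Milnor number mu = 9.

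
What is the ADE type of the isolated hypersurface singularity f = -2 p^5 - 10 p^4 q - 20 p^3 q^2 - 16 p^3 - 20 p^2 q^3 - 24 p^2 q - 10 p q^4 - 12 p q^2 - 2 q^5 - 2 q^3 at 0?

The Hessian of f at 0 has rank 0. Corank 2; j^3 = -2*(2*p + q)^3 is a perfect cube, so E-series; the 5-jet and mu = 8 give E_8.

E8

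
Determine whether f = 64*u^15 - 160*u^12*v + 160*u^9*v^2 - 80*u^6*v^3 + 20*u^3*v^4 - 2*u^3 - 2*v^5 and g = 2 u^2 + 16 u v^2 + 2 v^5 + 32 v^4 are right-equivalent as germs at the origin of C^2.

No.

The Hessian of f at 0 is [[0, 0], [0, 0]] with rank 0, so corank 2. A Groebner basis of the Jacobian ideal J(f) in C{u,v} is {v^4, u^2}; counting standard monomials gives mu = 8. Corank 2; j^3 = -2*u^3 is a perfect cube, so E-series; the 5-jet and mu = 8 give E_8. The Hessian of g at 0 is [[4, 0], [0, 0]] with rank 1, so corank 1. A Groebner basis of the Jacobian ideal J(g) in C{u,v} is {u^2, u/4 + v^2}; counting standard monomials gives mu = 4. Corank 1: A-series; mu = 4 gives A_4. f is E_8 but g is A_4, hence not right-equivalent.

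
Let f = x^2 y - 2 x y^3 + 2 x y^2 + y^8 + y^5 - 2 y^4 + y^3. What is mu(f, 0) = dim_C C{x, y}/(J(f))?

9

The Hessian of f at 0 has rank 0. Corank 2; j^3 = y*(x + y)^2 has shape L^2 M (L != M), so D-series; mu = 9 gives D_9.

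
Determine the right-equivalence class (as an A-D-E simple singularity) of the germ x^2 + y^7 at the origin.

A6

The Hessian of f at 0 has rank 1. Corank 1: A-series; mu = 6 gives A_6.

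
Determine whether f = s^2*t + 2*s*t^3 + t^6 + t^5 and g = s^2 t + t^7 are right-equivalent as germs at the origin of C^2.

The Hessian of f at 0 has rank 0. Corank 2; j^3 = s^2*t has shape L^2 M (L != M), so D-series; mu = 7 gives D_7. The Hessian of g at 0 has rank 0. Corank 2; j^3 = s^2*t has shape L^2 M (L != M), so D-series; mu = 8 gives D_8. f is D_7 but g is D_8, hence not right-equivalent.

No.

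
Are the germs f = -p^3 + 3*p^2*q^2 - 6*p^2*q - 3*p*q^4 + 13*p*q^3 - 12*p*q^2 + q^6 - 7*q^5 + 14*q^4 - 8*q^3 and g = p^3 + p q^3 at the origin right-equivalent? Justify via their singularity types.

Yes.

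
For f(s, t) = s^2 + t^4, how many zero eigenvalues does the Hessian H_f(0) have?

1

The Hessian at 0 is [[2, 0], [0, 0]] of rank 1; hence corank 1.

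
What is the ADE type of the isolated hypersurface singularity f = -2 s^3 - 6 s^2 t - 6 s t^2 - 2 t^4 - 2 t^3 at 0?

The Hessian of f at 0 is [[0, 0], [0, 0]] with rank 0, so corank 2. A Groebner basis of the Jacobian ideal J(f) in C{s,t} is {t^3, s^2 + 2*s*t + t^2}; counting standard monomials gives mu = 6. Corank 2; j^3 = -2*(s + t)^3 is a perfect cube, so E-series; the 4-jet and mu = 6 give E_6.

E6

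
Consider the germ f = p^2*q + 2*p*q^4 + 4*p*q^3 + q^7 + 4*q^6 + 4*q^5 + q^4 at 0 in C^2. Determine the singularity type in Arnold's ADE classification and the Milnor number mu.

The Hessian of f at 0 has rank 0. Corank 2; j^3 = p^2*q has shape L^2 M (L != M), so D-series; mu = 5 gives D_5.

Type D_{5}, Milnor number mu = 5.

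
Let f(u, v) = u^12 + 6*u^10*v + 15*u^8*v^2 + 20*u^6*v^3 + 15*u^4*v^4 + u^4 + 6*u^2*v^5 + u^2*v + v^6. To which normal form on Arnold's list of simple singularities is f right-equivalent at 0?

D_7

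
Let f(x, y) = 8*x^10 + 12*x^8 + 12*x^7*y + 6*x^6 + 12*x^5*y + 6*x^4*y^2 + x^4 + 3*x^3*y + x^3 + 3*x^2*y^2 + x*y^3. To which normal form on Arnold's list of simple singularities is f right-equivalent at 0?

The Hessian of f at 0 is [[0, 0], [0, 0]] with rank 0, so corank 2. A Groebner basis of the Jacobian ideal J(f) in C{x,y} is {3*x^2 + y^4 + y^3, x^3, x^2*y - x^2 - y^3/3, 2*x^2 + x*y^2 + 2*y^3/3}; counting standard monomials gives mu = 7. Corank 2; j^3 = x^3 is a perfect cube, so E-series; the 4-jet and mu = 7 give E_7.

E_7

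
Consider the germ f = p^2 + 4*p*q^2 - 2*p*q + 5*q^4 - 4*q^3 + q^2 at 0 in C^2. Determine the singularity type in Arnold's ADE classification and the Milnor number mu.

Type A3, Milnor number mu = 3.

The Hessian of f at 0 has rank 1. Corank 1: A-series; mu = 3 gives A_3.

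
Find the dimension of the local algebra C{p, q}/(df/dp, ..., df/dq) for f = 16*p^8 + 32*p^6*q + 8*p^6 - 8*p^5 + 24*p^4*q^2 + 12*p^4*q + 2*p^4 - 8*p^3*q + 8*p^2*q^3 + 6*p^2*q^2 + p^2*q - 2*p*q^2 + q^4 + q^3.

The Hessian of f at 0 is [[0, 0], [0, 0]] with rank 0, so corank 2. A Groebner basis of the Jacobian ideal J(f) in C{p,q} is {p*q^2 - p*q/2 + q^2/2, -p*q/2 + q^3 + q^2/2, p^2 - q^2}; counting standard monomials gives mu = 5. Corank 2; j^3 = q*(p - q)^2 has shape L^2 M (L != M), so D-series; mu = 5 gives D_5.

5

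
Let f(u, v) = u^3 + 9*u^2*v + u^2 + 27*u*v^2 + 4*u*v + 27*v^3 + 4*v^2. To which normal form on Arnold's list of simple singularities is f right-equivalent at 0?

A_2

The Hessian of f at 0 is [[2, 4], [4, 8]] with rank 1, so corank 1. A Groebner basis of the Jacobian ideal J(f) in C{u,v} is {v^2, u + 2*v}; counting standard monomials gives mu = 2. Corank 1: A-series; mu = 2 gives A_2.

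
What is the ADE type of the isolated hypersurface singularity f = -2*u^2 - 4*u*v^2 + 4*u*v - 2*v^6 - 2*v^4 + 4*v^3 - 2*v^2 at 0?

The Hessian of f at 0 has rank 1. Corank 1: A-series; mu = 5 gives A_5.

A_{5}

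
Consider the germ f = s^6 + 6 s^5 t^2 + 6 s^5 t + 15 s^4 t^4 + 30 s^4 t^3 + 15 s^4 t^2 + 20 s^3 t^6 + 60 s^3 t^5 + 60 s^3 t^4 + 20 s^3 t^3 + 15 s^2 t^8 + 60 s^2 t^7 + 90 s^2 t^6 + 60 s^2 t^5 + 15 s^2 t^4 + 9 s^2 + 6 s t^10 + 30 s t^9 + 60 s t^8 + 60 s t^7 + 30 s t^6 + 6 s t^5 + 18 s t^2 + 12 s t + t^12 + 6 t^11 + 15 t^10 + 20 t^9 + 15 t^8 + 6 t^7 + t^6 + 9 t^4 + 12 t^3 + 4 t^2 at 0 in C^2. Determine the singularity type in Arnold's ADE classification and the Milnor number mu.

The Hessian of f at 0 has rank 1. Corank 1: A-series; mu = 5 gives A_5.

Type A_{5}, Milnor number mu = 5.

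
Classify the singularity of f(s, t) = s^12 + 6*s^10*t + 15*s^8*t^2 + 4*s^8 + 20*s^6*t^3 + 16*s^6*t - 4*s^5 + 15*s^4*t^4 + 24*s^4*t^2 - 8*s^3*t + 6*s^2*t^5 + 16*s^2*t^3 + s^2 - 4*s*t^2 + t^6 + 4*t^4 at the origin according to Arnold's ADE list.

A5

The Hessian of f at 0 has rank 1. Corank 1: A-series; mu = 5 gives A_5.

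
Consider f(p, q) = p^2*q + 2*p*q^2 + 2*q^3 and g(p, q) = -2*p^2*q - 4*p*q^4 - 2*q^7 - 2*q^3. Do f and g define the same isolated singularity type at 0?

Yes.

The Hessian of f at 0 has rank 0. Corank 2; j^3 = q*(p^2 + 2*p*q + 2*q^2) splits into three distinct lines over C (the quadratic factor has nonzero discriminant), so D_4. The Hessian of g at 0 has rank 0. Corank 2; j^3 = -2*q*(p^2 + q^2) splits into three distinct lines over C (the quadratic factor has nonzero discriminant), so D_4. Both have type D_4, hence right-equivalent.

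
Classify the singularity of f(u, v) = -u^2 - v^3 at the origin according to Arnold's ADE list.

A_2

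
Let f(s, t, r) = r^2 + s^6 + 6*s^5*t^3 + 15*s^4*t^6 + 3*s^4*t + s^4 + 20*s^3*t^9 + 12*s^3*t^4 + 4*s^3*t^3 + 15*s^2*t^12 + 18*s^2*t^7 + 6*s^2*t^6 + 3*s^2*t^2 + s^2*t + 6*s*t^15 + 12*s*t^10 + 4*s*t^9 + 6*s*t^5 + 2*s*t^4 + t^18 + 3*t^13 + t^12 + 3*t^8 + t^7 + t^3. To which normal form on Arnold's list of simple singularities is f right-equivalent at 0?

The Hessian of f at 0 has rank 1. Corank 2; j^3 = t*(s^2 + t^2) splits into three distinct lines over C (the quadratic factor has nonzero discriminant), so D_4.

D_4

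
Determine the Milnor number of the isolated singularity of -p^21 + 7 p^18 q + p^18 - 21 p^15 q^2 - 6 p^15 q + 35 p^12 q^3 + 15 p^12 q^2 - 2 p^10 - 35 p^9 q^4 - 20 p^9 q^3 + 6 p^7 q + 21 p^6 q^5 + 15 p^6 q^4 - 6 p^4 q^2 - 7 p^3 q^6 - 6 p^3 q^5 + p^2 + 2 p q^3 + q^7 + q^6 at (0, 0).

6

The Hessian of f at 0 has rank 1. Corank 1: A-series; mu = 6 gives A_6.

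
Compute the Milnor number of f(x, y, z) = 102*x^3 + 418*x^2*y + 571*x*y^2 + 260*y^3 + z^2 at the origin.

The Hessian of f at 0 has rank 1. Corank 2; j^3 = (3*x + 4*y)*(34*x^2 + 94*x*y + 65*y^2) splits into three distinct lines over C (the quadratic factor has nonzero discriminant), so D_4.

4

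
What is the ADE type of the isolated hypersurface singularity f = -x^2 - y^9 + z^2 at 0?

A_{8}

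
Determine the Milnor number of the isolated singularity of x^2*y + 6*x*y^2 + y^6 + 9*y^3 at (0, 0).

7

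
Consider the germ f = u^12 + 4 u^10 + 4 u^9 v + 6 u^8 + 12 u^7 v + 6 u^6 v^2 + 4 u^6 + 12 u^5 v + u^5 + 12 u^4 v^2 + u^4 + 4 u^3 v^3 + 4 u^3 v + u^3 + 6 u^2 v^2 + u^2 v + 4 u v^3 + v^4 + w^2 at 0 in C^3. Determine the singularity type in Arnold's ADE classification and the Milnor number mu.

Type D_{5}, Milnor number mu = 5.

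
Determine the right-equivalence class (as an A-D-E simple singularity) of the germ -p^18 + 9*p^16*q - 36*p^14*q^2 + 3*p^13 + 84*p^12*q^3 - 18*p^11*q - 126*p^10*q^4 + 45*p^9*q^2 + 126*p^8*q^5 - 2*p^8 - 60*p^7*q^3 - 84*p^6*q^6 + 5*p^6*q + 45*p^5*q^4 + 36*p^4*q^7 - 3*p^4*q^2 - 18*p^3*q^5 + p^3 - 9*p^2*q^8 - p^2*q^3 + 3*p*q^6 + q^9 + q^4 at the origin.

E_6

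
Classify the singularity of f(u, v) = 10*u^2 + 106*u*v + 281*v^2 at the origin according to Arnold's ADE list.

The Hessian of f at 0 is [[20, 106], [106, 562]] with rank 2, so corank 0. A Groebner basis of the Jacobian ideal J(f) in C{u,v} is {u, v}; counting standard monomials gives mu = 1. Corank 0: nondegenerate Morse point, so A_1.

A_1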